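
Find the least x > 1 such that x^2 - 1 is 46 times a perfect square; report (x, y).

First expand sqrt(46) as a continued fraction. With x_i = (sqrt(46) + m_i)/d_i and (m_0, d_0) = (0, 1): a_0 = floor(sqrt(46)) = 6, since 6^2 = 36 <= 46 < 49 = 7^2.
Iterate m_{i+1} = d_i*a_i - m_i, d_{i+1} = (46 - m_{i+1}^2)/d_i, a_{i+1} = floor((a_0 + m_{i+1})/d_{i+1}):
  m_1 = 1*6 - 0 = 6, d_1 = (46 - 6^2)/1 = 10/1 = 10, a_1 = floor((6 + 6)/10) = 1.
  m_2 = 10*1 - 6 = 4, d_2 = (46 - 4^2)/10 = 30/10 = 3, a_2 = floor((6 + 4)/3) = 3.
  m_3 = 3*3 - 4 = 5, d_3 = (46 - 5^2)/3 = 21/3 = 7, a_3 = floor((6 + 5)/7) = 1.
  m_4 = 7*1 - 5 = 2, d_4 = (46 - 2^2)/7 = 42/7 = 6, a_4 = floor((6 + 2)/6) = 1.
  m_5 = 6*1 - 2 = 4, d_5 = (46 - 4^2)/6 = 30/6 = 5, a_5 = floor((6 + 4)/5) = 2.
  m_6 = 5*2 - 4 = 6, d_6 = (46 - 6^2)/5 = 10/5 = 2, a_6 = floor((6 + 6)/2) = 6.
  m_7 = 2*6 - 6 = 6, d_7 = (46 - 6^2)/2 = 10/2 = 5, a_7 = floor((6 + 6)/5) = 2.
  m_8 = 5*2 - 6 = 4, d_8 = (46 - 4^2)/5 = 30/5 = 6, a_8 = floor((6 + 4)/6) = 1.
  m_9 = 6*1 - 4 = 2, d_9 = (46 - 2^2)/6 = 42/6 = 7, a_9 = floor((6 + 2)/7) = 1.
  m_10 = 7*1 - 2 = 5, d_10 = (46 - 5^2)/7 = 21/7 = 3, a_10 = floor((6 + 5)/3) = 3.
  m_11 = 3*3 - 5 = 4, d_11 = (46 - 4^2)/3 = 30/3 = 10, a_11 = floor((6 + 4)/10) = 1.
  m_12 = 10*1 - 4 = 6, d_12 = (46 - 6^2)/10 = 10/10 = 1, a_12 = floor((6 + 6)/1) = 12.
  m_13 = 1*12 - 6 = 6, d_13 = (46 - 6^2)/1 = 10/1 = 10: (m_13, d_13) = (m_1, d_1) = (6, 10), so from here the quotients repeat a_1, ..., a_12; the period length is 12.
So sqrt(46) = [6; (1, 3, 1, 1, 2, 6, 2, 1, 1, 3, 1, 12)] with period length k = 12.
k is even, so the fundamental solution of x^2 - 46y^2 = 1 is (p_{k-1}, q_{k-1}) = (p_11, q_11); compute convergents through index 11.
Convergents (p_i = a_i*p_{i-1} + p_{i-2}, q_i = a_i*q_{i-1} + q_{i-2} with p_{-2}=0, p_{-1}=1, q_{-2}=1, q_{-1}=0):
  i=0: a_0=6, p_0 = 6*1 + 0 = 6, q_0 = 6*0 + 1 = 1.
  i=1: a_1=1, p_1 = 1*6 + 1 = 7, q_1 = 1*1 + 0 = 1.
  i=2: a_2=3, p_2 = 3*7 + 6 = 27, q_2 = 3*1 + 1 = 4.
  i=3: a_3=1, p_3 = 1*27 + 7 = 34, q_3 = 1*4 + 1 = 5.
  i=4: a_4=1, p_4 = 1*34 + 27 = 61, q_4 = 1*5 + 4 = 9.
  i=5: a_5=2, p_5 = 2*61 + 34 = 156, q_5 = 2*9 + 5 = 23.
  i=6: a_6=6, p_6 = 6*156 + 61 = 997, q_6 = 6*23 + 9 = 147.
  i=7: a_7=2, p_7 = 2*997 + 156 = 2150, q_7 = 2*147 + 23 = 317.
  i=8: a_8=1, p_8 = 1*2150 + 997 = 3147, q_8 = 1*317 + 147 = 464.
  i=9: a_9=1, p_9 = 1*3147 + 2150 = 5297, q_9 = 1*464 + 317 = 781.
  i=10: a_10=3, p_10 = 3*5297 + 3147 = 19038, q_10 = 3*781 + 464 = 2807.
  i=11: a_11=1, p_11 = 1*19038 + 5297 = 24335, q_11 = 1*2807 + 781 = 3588.
Check: 24335^2 - 46*3588^2 = 592192225 - 592192224 = 1, so (x, y) = (24335, 3588) solves the equation, and by the theorem it is the least positive solution.

(x, y) = (24335, 3588)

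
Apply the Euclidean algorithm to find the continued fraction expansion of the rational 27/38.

Run the Euclidean algorithm on 27 and 38; the successive quotients are the partial quotients a_0, a_1, ... (each step inverts the fractional part left over by the previous one):
  27 = 0*38 + 27, so a_0 = 0.
  38 = 1*27 + 11, so a_1 = 1.
  27 = 2*11 + 5, so a_2 = 2.
  11 = 2*5 + 1, so a_3 = 2.
  5 = 5*1 + 0, so a_4 = 5.
The remainder reaches 0 after 5 divisions, so the expansion has 5 partial quotients, read off in order.

[0; 1, 2, 2, 5]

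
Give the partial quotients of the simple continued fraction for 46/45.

[1; 45]

Run the Euclidean algorithm on 46 and 45; the successive quotients are the partial quotients a_0, a_1, ... (each step inverts the fractional part left over by the previous one):
  46 = 1*45 + 1, so a_0 = 1.
  45 = 45*1 + 0, so a_1 = 45.
The remainder reaches 0 after 2 divisions, so the expansion has 2 partial quotients, read off in order.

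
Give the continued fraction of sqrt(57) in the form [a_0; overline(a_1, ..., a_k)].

[7; overline(1, 1, 4, 1, 1, 14)]

Write x_i = (sqrt(57) + m_i)/d_i with (m_0, d_0) = (0, 1). a_0 = floor(sqrt(57)) = 7, since 7^2 = 49 <= 57 < 64 = 8^2.
Iterate m_{i+1} = d_i*a_i - m_i, d_{i+1} = (57 - m_{i+1}^2)/d_i, a_{i+1} = floor((a_0 + m_{i+1})/d_{i+1}):
  m_1 = 1*7 - 0 = 7, d_1 = (57 - 7^2)/1 = 8/1 = 8, a_1 = floor((7 + 7)/8) = 1.
  m_2 = 8*1 - 7 = 1, d_2 = (57 - 1^2)/8 = 56/8 = 7, a_2 = floor((7 + 1)/7) = 1.
  m_3 = 7*1 - 1 = 6, d_3 = (57 - 6^2)/7 = 21/7 = 3, a_3 = floor((7 + 6)/3) = 4.
  m_4 = 3*4 - 6 = 6, d_4 = (57 - 6^2)/3 = 21/3 = 7, a_4 = floor((7 + 6)/7) = 1.
  m_5 = 7*1 - 6 = 1, d_5 = (57 - 1^2)/7 = 56/7 = 8, a_5 = floor((7 + 1)/8) = 1.
  m_6 = 8*1 - 1 = 7, d_6 = (57 - 7^2)/8 = 8/8 = 1, a_6 = floor((7 + 7)/1) = 14.
  m_7 = 1*14 - 7 = 7, d_7 = (57 - 7^2)/1 = 8/1 = 8: (m_7, d_7) = (m_1, d_1) = (7, 8), so from here the quotients repeat a_1, ..., a_6; the period length is 6.
Hence the expansion of sqrt(57) is a_0 = 7 followed by the repeating block 1, 1, 4, 1, 1, 14 (period 6).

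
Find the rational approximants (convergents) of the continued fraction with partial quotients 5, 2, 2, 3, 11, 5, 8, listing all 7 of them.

5/1, 11/2, 27/5, 92/17, 1039/192, 5287/977, 43335/8008

Using the convergent recurrence p_i = a_i*p_{i-1} + p_{i-2}, q_i = a_i*q_{i-1} + q_{i-2} with p_{-2}=0, p_{-1}=1, q_{-2}=1, q_{-1}=0:
  i=0: a_0=5, p_0 = 5*1 + 0 = 5, q_0 = 5*0 + 1 = 1.
  i=1: a_1=2, p_1 = 2*5 + 1 = 11, q_1 = 2*1 + 0 = 2.
  i=2: a_2=2, p_2 = 2*11 + 5 = 27, q_2 = 2*2 + 1 = 5.
  i=3: a_3=3, p_3 = 3*27 + 11 = 92, q_3 = 3*5 + 2 = 17.
  i=4: a_4=11, p_4 = 11*92 + 27 = 1039, q_4 = 11*17 + 5 = 192.
  i=5: a_5=5, p_5 = 5*1039 + 92 = 5287, q_5 = 5*192 + 17 = 977.
  i=6: a_6=8, p_6 = 8*5287 + 1039 = 43335, q_6 = 8*977 + 192 = 8008.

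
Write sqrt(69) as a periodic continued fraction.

Write x_i = (sqrt(69) + m_i)/d_i with (m_0, d_0) = (0, 1). a_0 = floor(sqrt(69)) = 8, since 8^2 = 64 <= 69 < 81 = 9^2.
Iterate m_{i+1} = d_i*a_i - m_i, d_{i+1} = (69 - m_{i+1}^2)/d_i, a_{i+1} = floor((a_0 + m_{i+1})/d_{i+1}):
  m_1 = 1*8 - 0 = 8, d_1 = (69 - 8^2)/1 = 5/1 = 5, a_1 = floor((8 + 8)/5) = 3.
  m_2 = 5*3 - 8 = 7, d_2 = (69 - 7^2)/5 = 20/5 = 4, a_2 = floor((8 + 7)/4) = 3.
  m_3 = 4*3 - 7 = 5, d_3 = (69 - 5^2)/4 = 44/4 = 11, a_3 = floor((8 + 5)/11) = 1.
  m_4 = 11*1 - 5 = 6, d_4 = (69 - 6^2)/11 = 33/11 = 3, a_4 = floor((8 + 6)/3) = 4.
  m_5 = 3*4 - 6 = 6, d_5 = (69 - 6^2)/3 = 33/3 = 11, a_5 = floor((8 + 6)/11) = 1.
  m_6 = 11*1 - 6 = 5, d_6 = (69 - 5^2)/11 = 44/11 = 4, a_6 = floor((8 + 5)/4) = 3.
  m_7 = 4*3 - 5 = 7, d_7 = (69 - 7^2)/4 = 20/4 = 5, a_7 = floor((8 + 7)/5) = 3.
  m_8 = 5*3 - 7 = 8, d_8 = (69 - 8^2)/5 = 5/5 = 1, a_8 = floor((8 + 8)/1) = 16.
  m_9 = 1*16 - 8 = 8, d_9 = (69 - 8^2)/1 = 5/1 = 5: (m_9, d_9) = (m_1, d_1) = (8, 5), so from here the quotients repeat a_1, ..., a_8; the period length is 8.
Hence the expansion of sqrt(69) is a_0 = 8 followed by the repeating block 3, 3, 1, 4, 1, 3, 3, 16 (period 8).

[8; (3, 3, 1, 4, 1, 3, 3, 16)]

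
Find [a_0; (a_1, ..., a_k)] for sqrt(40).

[6; (3, 12)]

Write x_i = (sqrt(40) + m_i)/d_i with (m_0, d_0) = (0, 1). a_0 = floor(sqrt(40)) = 6, since 6^2 = 36 <= 40 < 49 = 7^2.
Iterate m_{i+1} = d_i*a_i - m_i, d_{i+1} = (40 - m_{i+1}^2)/d_i, a_{i+1} = floor((a_0 + m_{i+1})/d_{i+1}):
  m_1 = 1*6 - 0 = 6, d_1 = (40 - 6^2)/1 = 4/1 = 4, a_1 = floor((6 + 6)/4) = 3.
  m_2 = 4*3 - 6 = 6, d_2 = (40 - 6^2)/4 = 4/4 = 1, a_2 = floor((6 + 6)/1) = 12.
  m_3 = 1*12 - 6 = 6, d_3 = (40 - 6^2)/1 = 4/1 = 4: (m_3, d_3) = (m_1, d_1) = (6, 4), so from here the quotients repeat a_1, a_2; the period length is 2.
Hence the expansion of sqrt(40) is a_0 = 6 followed by the repeating block 3, 12 (period 2).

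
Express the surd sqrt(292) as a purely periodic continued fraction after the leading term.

Write x_i = (sqrt(292) + m_i)/d_i with (m_0, d_0) = (0, 1). a_0 = floor(sqrt(292)) = 17, since 17^2 = 289 <= 292 < 324 = 18^2.
Iterate m_{i+1} = d_i*a_i - m_i, d_{i+1} = (292 - m_{i+1}^2)/d_i, a_{i+1} = floor((a_0 + m_{i+1})/d_{i+1}):
  m_1 = 1*17 - 0 = 17, d_1 = (292 - 17^2)/1 = 3/1 = 3, a_1 = floor((17 + 17)/3) = 11.
  m_2 = 3*11 - 17 = 16, d_2 = (292 - 16^2)/3 = 36/3 = 12, a_2 = floor((17 + 16)/12) = 2.
  m_3 = 12*2 - 16 = 8, d_3 = (292 - 8^2)/12 = 228/12 = 19, a_3 = floor((17 + 8)/19) = 1.
  m_4 = 19*1 - 8 = 11, d_4 = (292 - 11^2)/19 = 171/19 = 9, a_4 = floor((17 + 11)/9) = 3.
  m_5 = 9*3 - 11 = 16, d_5 = (292 - 16^2)/9 = 36/9 = 4, a_5 = floor((17 + 16)/4) = 8.
  m_6 = 4*8 - 16 = 16, d_6 = (292 - 16^2)/4 = 36/4 = 9, a_6 = floor((17 + 16)/9) = 3.
  m_7 = 9*3 - 16 = 11, d_7 = (292 - 11^2)/9 = 171/9 = 19, a_7 = floor((17 + 11)/19) = 1.
  m_8 = 19*1 - 11 = 8, d_8 = (292 - 8^2)/19 = 228/19 = 12, a_8 = floor((17 + 8)/12) = 2.
  m_9 = 12*2 - 8 = 16, d_9 = (292 - 16^2)/12 = 36/12 = 3, a_9 = floor((17 + 16)/3) = 11.
  m_10 = 3*11 - 16 = 17, d_10 = (292 - 17^2)/3 = 3/3 = 1, a_10 = floor((17 + 17)/1) = 34.
  m_11 = 1*34 - 17 = 17, d_11 = (292 - 17^2)/1 = 3/1 = 3: (m_11, d_11) = (m_1, d_1) = (17, 3), so from here the quotients repeat a_1, ..., a_10; the period length is 10.
Hence the expansion of sqrt(292) is a_0 = 17 followed by the repeating block 11, 2, 1, 3, 8, 3, 1, 2, 11, 34 (period 10).

[17; (11, 2, 1, 3, 8, 3, 1, 2, 11, 34)]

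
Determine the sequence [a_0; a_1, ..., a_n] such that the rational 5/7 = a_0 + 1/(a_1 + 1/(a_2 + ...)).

Run the Euclidean algorithm on 5 and 7; the successive quotients are the partial quotients a_0, a_1, ... (each step inverts the fractional part left over by the previous one):
  5 = 0*7 + 5, so a_0 = 0.
  7 = 1*5 + 2, so a_1 = 1.
  5 = 2*2 + 1, so a_2 = 2.
  2 = 2*1 + 0, so a_3 = 2.
The remainder reaches 0 after 4 divisions, so the expansion has 4 partial quotients, read off in order.

[0; 1, 2, 2]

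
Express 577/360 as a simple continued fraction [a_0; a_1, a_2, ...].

[1; 1, 1, 1, 1, 13, 1, 4]

Run the Euclidean algorithm on 577 and 360; the successive quotients are the partial quotients a_0, a_1, ... (each step inverts the fractional part left over by the previous one):
  577 = 1*360 + 217, so a_0 = 1.
  360 = 1*217 + 143, so a_1 = 1.
  217 = 1*143 + 74, so a_2 = 1.
  143 = 1*74 + 69, so a_3 = 1.
  74 = 1*69 + 5, so a_4 = 1.
  69 = 13*5 + 4, so a_5 = 13.
  5 = 1*4 + 1, so a_6 = 1.
  4 = 4*1 + 0, so a_7 = 4.
The remainder reaches 0 after 8 divisions, so the expansion has 8 partial quotients, read off in order.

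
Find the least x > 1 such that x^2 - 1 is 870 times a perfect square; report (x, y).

First expand sqrt(870) as a continued fraction. With x_i = (sqrt(870) + m_i)/d_i and (m_0, d_0) = (0, 1): a_0 = floor(sqrt(870)) = 29, since 29^2 = 841 <= 870 < 900 = 30^2.
Iterate m_{i+1} = d_i*a_i - m_i, d_{i+1} = (870 - m_{i+1}^2)/d_i, a_{i+1} = floor((a_0 + m_{i+1})/d_{i+1}):
  m_1 = 1*29 - 0 = 29, d_1 = (870 - 29^2)/1 = 29/1 = 29, a_1 = floor((29 + 29)/29) = 2.
  m_2 = 29*2 - 29 = 29, d_2 = (870 - 29^2)/29 = 29/29 = 1, a_2 = floor((29 + 29)/1) = 58.
  m_3 = 1*58 - 29 = 29, d_3 = (870 - 29^2)/1 = 29/1 = 29: (m_3, d_3) = (m_1, d_1) = (29, 29), so from here the quotients repeat a_1, a_2; the period length is 2.
So sqrt(870) = [29; (2, 58)] with period length k = 2.
k is even, so the fundamental solution of x^2 - 870y^2 = 1 is (p_{k-1}, q_{k-1}) = (p_1, q_1); compute convergents through index 1.
Convergents (p_i = a_i*p_{i-1} + p_{i-2}, q_i = a_i*q_{i-1} + q_{i-2} with p_{-2}=0, p_{-1}=1, q_{-2}=1, q_{-1}=0):
  i=0: a_0=29, p_0 = 29*1 + 0 = 29, q_0 = 29*0 + 1 = 1.
  i=1: a_1=2, p_1 = 2*29 + 1 = 59, q_1 = 2*1 + 0 = 2.
Check: 59^2 - 870*2^2 = 3481 - 3480 = 1, so (x, y) = (59, 2) solves the equation, and by the theorem it is the least positive solution.

(x, y) = (59, 2)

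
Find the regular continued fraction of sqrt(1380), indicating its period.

Write x_i = (sqrt(1380) + m_i)/d_i with (m_0, d_0) = (0, 1). a_0 = floor(sqrt(1380)) = 37, since 37^2 = 1369 <= 1380 < 1444 = 38^2.
Iterate m_{i+1} = d_i*a_i - m_i, d_{i+1} = (1380 - m_{i+1}^2)/d_i, a_{i+1} = floor((a_0 + m_{i+1})/d_{i+1}):
  m_1 = 1*37 - 0 = 37, d_1 = (1380 - 37^2)/1 = 11/1 = 11, a_1 = floor((37 + 37)/11) = 6.
  m_2 = 11*6 - 37 = 29, d_2 = (1380 - 29^2)/11 = 539/11 = 49, a_2 = floor((37 + 29)/49) = 1.
  m_3 = 49*1 - 29 = 20, d_3 = (1380 - 20^2)/49 = 980/49 = 20, a_3 = floor((37 + 20)/20) = 2.
  m_4 = 20*2 - 20 = 20, d_4 = (1380 - 20^2)/20 = 980/20 = 49, a_4 = floor((37 + 20)/49) = 1.
  m_5 = 49*1 - 20 = 29, d_5 = (1380 - 29^2)/49 = 539/49 = 11, a_5 = floor((37 + 29)/11) = 6.
  m_6 = 11*6 - 29 = 37, d_6 = (1380 - 37^2)/11 = 11/11 = 1, a_6 = floor((37 + 37)/1) = 74.
  m_7 = 1*74 - 37 = 37, d_7 = (1380 - 37^2)/1 = 11/1 = 11: (m_7, d_7) = (m_1, d_1) = (37, 11), so from here the quotients repeat a_1, ..., a_6; the period length is 6.
Hence the expansion of sqrt(1380) is a_0 = 37 followed by the repeating block 6, 1, 2, 1, 6, 74 (period 6).

[37; (6, 1, 2, 1, 6, 74)]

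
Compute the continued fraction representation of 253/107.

[2; 2, 1, 2, 1, 9]

Run the Euclidean algorithm on 253 and 107; the successive quotients are the partial quotients a_0, a_1, ... (each step inverts the fractional part left over by the previous one):
  253 = 2*107 + 39, so a_0 = 2.
  107 = 2*39 + 29, so a_1 = 2.
  39 = 1*29 + 10, so a_2 = 1.
  29 = 2*10 + 9, so a_3 = 2.
  10 = 1*9 + 1, so a_4 = 1.
  9 = 9*1 + 0, so a_5 = 9.
The remainder reaches 0 after 6 divisions, so the expansion has 6 partial quotients, read off in order.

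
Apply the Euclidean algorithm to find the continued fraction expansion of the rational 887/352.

[2; 1, 1, 12, 14]

Run the Euclidean algorithm on 887 and 352; the successive quotients are the partial quotients a_0, a_1, ... (each step inverts the fractional part left over by the previous one):
  887 = 2*352 + 183, so a_0 = 2.
  352 = 1*183 + 169, so a_1 = 1.
  183 = 1*169 + 14, so a_2 = 1.
  169 = 12*14 + 1, so a_3 = 12.
  14 = 14*1 + 0, so a_4 = 14.
The remainder reaches 0 after 5 divisions, so the expansion has 5 partial quotients, read off in order.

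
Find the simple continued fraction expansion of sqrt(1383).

Write x_i = (sqrt(1383) + m_i)/d_i with (m_0, d_0) = (0, 1). a_0 = floor(sqrt(1383)) = 37, since 37^2 = 1369 <= 1383 < 1444 = 38^2.
Iterate m_{i+1} = d_i*a_i - m_i, d_{i+1} = (1383 - m_{i+1}^2)/d_i, a_{i+1} = floor((a_0 + m_{i+1})/d_{i+1}):
  m_1 = 1*37 - 0 = 37, d_1 = (1383 - 37^2)/1 = 14/1 = 14, a_1 = floor((37 + 37)/14) = 5.
  m_2 = 14*5 - 37 = 33, d_2 = (1383 - 33^2)/14 = 294/14 = 21, a_2 = floor((37 + 33)/21) = 3.
  m_3 = 21*3 - 33 = 30, d_3 = (1383 - 30^2)/21 = 483/21 = 23, a_3 = floor((37 + 30)/23) = 2.
  m_4 = 23*2 - 30 = 16, d_4 = (1383 - 16^2)/23 = 1127/23 = 49, a_4 = floor((37 + 16)/49) = 1.
  m_5 = 49*1 - 16 = 33, d_5 = (1383 - 33^2)/49 = 294/49 = 6, a_5 = floor((37 + 33)/6) = 11.
  m_6 = 6*11 - 33 = 33, d_6 = (1383 - 33^2)/6 = 294/6 = 49, a_6 = floor((37 + 33)/49) = 1.
  m_7 = 49*1 - 33 = 16, d_7 = (1383 - 16^2)/49 = 1127/49 = 23, a_7 = floor((37 + 16)/23) = 2.
  m_8 = 23*2 - 16 = 30, d_8 = (1383 - 30^2)/23 = 483/23 = 21, a_8 = floor((37 + 30)/21) = 3.
  m_9 = 21*3 - 30 = 33, d_9 = (1383 - 33^2)/21 = 294/21 = 14, a_9 = floor((37 + 33)/14) = 5.
  m_10 = 14*5 - 33 = 37, d_10 = (1383 - 37^2)/14 = 14/14 = 1, a_10 = floor((37 + 37)/1) = 74.
  m_11 = 1*74 - 37 = 37, d_11 = (1383 - 37^2)/1 = 14/1 = 14: (m_11, d_11) = (m_1, d_1) = (37, 14), so from here the quotients repeat a_1, ..., a_10; the period length is 10.
Hence the expansion of sqrt(1383) is a_0 = 37 followed by the repeating block 5, 3, 2, 1, 11, 1, 2, 3, 5, 74 (period 10).

[37; (5, 3, 2, 1, 11, 1, 2, 3, 5, 74)]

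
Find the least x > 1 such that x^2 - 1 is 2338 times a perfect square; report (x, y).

First expand sqrt(2338) as a continued fraction. With x_i = (sqrt(2338) + m_i)/d_i and (m_0, d_0) = (0, 1): a_0 = floor(sqrt(2338)) = 48, since 48^2 = 2304 <= 2338 < 2401 = 49^2.
Iterate m_{i+1} = d_i*a_i - m_i, d_{i+1} = (2338 - m_{i+1}^2)/d_i, a_{i+1} = floor((a_0 + m_{i+1})/d_{i+1}):
  m_1 = 1*48 - 0 = 48, d_1 = (2338 - 48^2)/1 = 34/1 = 34, a_1 = floor((48 + 48)/34) = 2.
  m_2 = 34*2 - 48 = 20, d_2 = (2338 - 20^2)/34 = 1938/34 = 57, a_2 = floor((48 + 20)/57) = 1.
  m_3 = 57*1 - 20 = 37, d_3 = (2338 - 37^2)/57 = 969/57 = 17, a_3 = floor((48 + 37)/17) = 5.
  m_4 = 17*5 - 37 = 48, d_4 = (2338 - 48^2)/17 = 34/17 = 2, a_4 = floor((48 + 48)/2) = 48.
  m_5 = 2*48 - 48 = 48, d_5 = (2338 - 48^2)/2 = 34/2 = 17, a_5 = floor((48 + 48)/17) = 5.
  m_6 = 17*5 - 48 = 37, d_6 = (2338 - 37^2)/17 = 969/17 = 57, a_6 = floor((48 + 37)/57) = 1.
  m_7 = 57*1 - 37 = 20, d_7 = (2338 - 20^2)/57 = 1938/57 = 34, a_7 = floor((48 + 20)/34) = 2.
  m_8 = 34*2 - 20 = 48, d_8 = (2338 - 48^2)/34 = 34/34 = 1, a_8 = floor((48 + 48)/1) = 96.
  m_9 = 1*96 - 48 = 48, d_9 = (2338 - 48^2)/1 = 34/1 = 34: (m_9, d_9) = (m_1, d_1) = (48, 34), so from here the quotients repeat a_1, ..., a_8; the period length is 8.
So sqrt(2338) = [48; (2, 1, 5, 48, 5, 1, 2, 96)] with period length k = 8.
k is even, so the fundamental solution of x^2 - 2338y^2 = 1 is (p_{k-1}, q_{k-1}) = (p_7, q_7); compute convergents through index 7.
Convergents (p_i = a_i*p_{i-1} + p_{i-2}, q_i = a_i*q_{i-1} + q_{i-2} with p_{-2}=0, p_{-1}=1, q_{-2}=1, q_{-1}=0):
  i=0: a_0=48, p_0 = 48*1 + 0 = 48, q_0 = 48*0 + 1 = 1.
  i=1: a_1=2, p_1 = 2*48 + 1 = 97, q_1 = 2*1 + 0 = 2.
  i=2: a_2=1, p_2 = 1*97 + 48 = 145, q_2 = 1*2 + 1 = 3.
  i=3: a_3=5, p_3 = 5*145 + 97 = 822, q_3 = 5*3 + 2 = 17.
  i=4: a_4=48, p_4 = 48*822 + 145 = 39601, q_4 = 48*17 + 3 = 819.
  i=5: a_5=5, p_5 = 5*39601 + 822 = 198827, q_5 = 5*819 + 17 = 4112.
  i=6: a_6=1, p_6 = 1*198827 + 39601 = 238428, q_6 = 1*4112 + 819 = 4931.
  i=7: a_7=2, p_7 = 2*238428 + 198827 = 675683, q_7 = 2*4931 + 4112 = 13974.
Check: 675683^2 - 2338*13974^2 = 456547516489 - 456547516488 = 1, so (x, y) = (675683, 13974) solves the equation, and by the theorem it is the least positive solution.

(x, y) = (675683, 13974)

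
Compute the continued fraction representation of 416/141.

[2; 1, 19, 7]

Run the Euclidean algorithm on 416 and 141; the successive quotients are the partial quotients a_0, a_1, ... (each step inverts the fractional part left over by the previous one):
  416 = 2*141 + 134, so a_0 = 2.
  141 = 1*134 + 7, so a_1 = 1.
  134 = 19*7 + 1, so a_2 = 19.
  7 = 7*1 + 0, so a_3 = 7.
The remainder reaches 0 after 4 divisions, so the expansion has 4 partial quotients, read off in order.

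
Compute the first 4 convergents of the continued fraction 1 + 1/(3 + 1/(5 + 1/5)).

Using the convergent recurrence p_i = a_i*p_{i-1} + p_{i-2}, q_i = a_i*q_{i-1} + q_{i-2} with p_{-2}=0, p_{-1}=1, q_{-2}=1, q_{-1}=0:
  i=0: a_0=1, p_0 = 1*1 + 0 = 1, q_0 = 1*0 + 1 = 1.
  i=1: a_1=3, p_1 = 3*1 + 1 = 4, q_1 = 3*1 + 0 = 3.
  i=2: a_2=5, p_2 = 5*4 + 1 = 21, q_2 = 5*3 + 1 = 16.
  i=3: a_3=5, p_3 = 5*21 + 4 = 109, q_3 = 5*16 + 3 = 83.

1/1, 4/3, 21/16, 109/83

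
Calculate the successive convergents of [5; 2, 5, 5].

5/1, 11/2, 60/11, 311/57

Using the convergent recurrence p_i = a_i*p_{i-1} + p_{i-2}, q_i = a_i*q_{i-1} + q_{i-2} with p_{-2}=0, p_{-1}=1, q_{-2}=1, q_{-1}=0:
  i=0: a_0=5, p_0 = 5*1 + 0 = 5, q_0 = 5*0 + 1 = 1.
  i=1: a_1=2, p_1 = 2*5 + 1 = 11, q_1 = 2*1 + 0 = 2.
  i=2: a_2=5, p_2 = 5*11 + 5 = 60, q_2 = 5*2 + 1 = 11.
  i=3: a_3=5, p_3 = 5*60 + 11 = 311, q_3 = 5*11 + 2 = 57.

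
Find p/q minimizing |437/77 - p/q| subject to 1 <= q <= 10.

Expand x = 437/77 as a continued fraction with the Euclidean algorithm:
  437 = 5*77 + 52, so a_0 = 5.
  77 = 1*52 + 25, so a_1 = 1.
  52 = 2*25 + 2, so a_2 = 2.
  25 = 12*2 + 1, so a_3 = 12.
  2 = 2*1 + 0, so a_4 = 2.
so x = [5; 1, 2, 12, 2].
Convergents (p_i = a_i*p_{i-1} + p_{i-2}, q_i = a_i*q_{i-1} + q_{i-2} with p_{-2}=0, p_{-1}=1, q_{-2}=1, q_{-1}=0), until the denominator exceeds 10:
  i=0: a_0=5, p_0 = 5*1 + 0 = 5, q_0 = 5*0 + 1 = 1.
  i=1: a_1=1, p_1 = 1*5 + 1 = 6, q_1 = 1*1 + 0 = 1.
  i=2: a_2=2, p_2 = 2*6 + 5 = 17, q_2 = 2*1 + 1 = 3.
  i=3: a_3=12, p_3 = 12*17 + 6 = 210, q_3 = 12*3 + 1 = 37.
q_3 = 37 > 10, so the last convergent with denominator <= 10 is p_2/q_2 = 17/3.
The closest fraction with denominator <= 10 is either p_2/q_2 or the intermediate fraction (k*p_2 + p_1)/(k*q_2 + q_1) with the largest k >= 1 whose denominator stays <= 10; these approach x as k grows, and every other convergent or intermediate fraction in range is farther away.
Largest k: floor((10 - q_1)/q_2) = floor((10 - 1)/3) = 3.
That gives (3*17 + 6)/(3*3 + 1) = 57/10.
Compare the errors: |x - 17/3| = |437*3 - 17*77|/(77*3) = 2/231, and |x - 57/10| = |437*10 - 57*77|/(77*10) = 19/770.
Cross-multiplying, 2*770 = 1540 < 4389 = 19*231, so 2/231 is smaller: the convergent 17/3 is closer to x than 57/10.

17/3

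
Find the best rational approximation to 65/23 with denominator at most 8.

Expand x = 65/23 as a continued fraction with the Euclidean algorithm:
  65 = 2*23 + 19, so a_0 = 2.
  23 = 1*19 + 4, so a_1 = 1.
  19 = 4*4 + 3, so a_2 = 4.
  4 = 1*3 + 1, so a_3 = 1.
  3 = 3*1 + 0, so a_4 = 3.
so x = [2; 1, 4, 1, 3].
Convergents (p_i = a_i*p_{i-1} + p_{i-2}, q_i = a_i*q_{i-1} + q_{i-2} with p_{-2}=0, p_{-1}=1, q_{-2}=1, q_{-1}=0), until the denominator exceeds 8:
  i=0: a_0=2, p_0 = 2*1 + 0 = 2, q_0 = 2*0 + 1 = 1.
  i=1: a_1=1, p_1 = 1*2 + 1 = 3, q_1 = 1*1 + 0 = 1.
  i=2: a_2=4, p_2 = 4*3 + 2 = 14, q_2 = 4*1 + 1 = 5.
  i=3: a_3=1, p_3 = 1*14 + 3 = 17, q_3 = 1*5 + 1 = 6.
  i=4: a_4=3, p_4 = 3*17 + 14 = 65, q_4 = 3*6 + 5 = 23.
q_4 = 23 > 8, so the last convergent with denominator <= 8 is p_3/q_3 = 17/6.
The closest fraction with denominator <= 8 is either p_3/q_3 or the intermediate fraction (k*p_3 + p_2)/(k*q_3 + q_2) with the largest k >= 1 whose denominator stays <= 8; these approach x as k grows, and every other convergent or intermediate fraction in range is farther away.
Largest k: floor((8 - q_2)/q_3) = floor((8 - 5)/6) = 0.
Since k = 0, no intermediate fraction beyond p_3/q_3 has denominator <= 8, so the convergent 17/6 is the closest (its error is |65*6 - 17*23|/(23*6) = 1/138).

17/6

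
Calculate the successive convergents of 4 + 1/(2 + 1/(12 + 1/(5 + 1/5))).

4/1, 9/2, 112/25, 569/127, 2957/660

Using the convergent recurrence p_i = a_i*p_{i-1} + p_{i-2}, q_i = a_i*q_{i-1} + q_{i-2} with p_{-2}=0, p_{-1}=1, q_{-2}=1, q_{-1}=0:
  i=0: a_0=4, p_0 = 4*1 + 0 = 4, q_0 = 4*0 + 1 = 1.
  i=1: a_1=2, p_1 = 2*4 + 1 = 9, q_1 = 2*1 + 0 = 2.
  i=2: a_2=12, p_2 = 12*9 + 4 = 112, q_2 = 12*2 + 1 = 25.
  i=3: a_3=5, p_3 = 5*112 + 9 = 569, q_3 = 5*25 + 2 = 127.
  i=4: a_4=5, p_4 = 5*569 + 112 = 2957, q_4 = 5*127 + 25 = 660.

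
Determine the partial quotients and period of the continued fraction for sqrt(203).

Write x_i = (sqrt(203) + m_i)/d_i with (m_0, d_0) = (0, 1). a_0 = floor(sqrt(203)) = 14, since 14^2 = 196 <= 203 < 225 = 15^2.
Iterate m_{i+1} = d_i*a_i - m_i, d_{i+1} = (203 - m_{i+1}^2)/d_i, a_{i+1} = floor((a_0 + m_{i+1})/d_{i+1}):
  m_1 = 1*14 - 0 = 14, d_1 = (203 - 14^2)/1 = 7/1 = 7, a_1 = floor((14 + 14)/7) = 4.
  m_2 = 7*4 - 14 = 14, d_2 = (203 - 14^2)/7 = 7/7 = 1, a_2 = floor((14 + 14)/1) = 28.
  m_3 = 1*28 - 14 = 14, d_3 = (203 - 14^2)/1 = 7/1 = 7: (m_3, d_3) = (m_1, d_1) = (14, 7), so from here the quotients repeat a_1, a_2; the period length is 2.
Hence the expansion of sqrt(203) is a_0 = 14 followed by the repeating block 4, 28 (period 2).

[14; (4, 28)]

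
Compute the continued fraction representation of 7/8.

Run the Euclidean algorithm on 7 and 8; the successive quotients are the partial quotients a_0, a_1, ... (each step inverts the fractional part left over by the previous one):
  7 = 0*8 + 7, so a_0 = 0.
  8 = 1*7 + 1, so a_1 = 1.
  7 = 7*1 + 0, so a_2 = 7.
The remainder reaches 0 after 3 divisions, so the expansion has 3 partial quotients, read off in order.

[0; 1, 7]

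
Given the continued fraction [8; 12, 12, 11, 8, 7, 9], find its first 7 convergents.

8/1, 97/12, 1172/145, 12989/1607, 105084/13001, 748577/92614, 6842277/846527

Using the convergent recurrence p_i = a_i*p_{i-1} + p_{i-2}, q_i = a_i*q_{i-1} + q_{i-2} with p_{-2}=0, p_{-1}=1, q_{-2}=1, q_{-1}=0:
  i=0: a_0=8, p_0 = 8*1 + 0 = 8, q_0 = 8*0 + 1 = 1.
  i=1: a_1=12, p_1 = 12*8 + 1 = 97, q_1 = 12*1 + 0 = 12.
  i=2: a_2=12, p_2 = 12*97 + 8 = 1172, q_2 = 12*12 + 1 = 145.
  i=3: a_3=11, p_3 = 11*1172 + 97 = 12989, q_3 = 11*145 + 12 = 1607.
  i=4: a_4=8, p_4 = 8*12989 + 1172 = 105084, q_4 = 8*1607 + 145 = 13001.
  i=5: a_5=7, p_5 = 7*105084 + 12989 = 748577, q_5 = 7*13001 + 1607 = 92614.
  i=6: a_6=9, p_6 = 9*748577 + 105084 = 6842277, q_6 = 9*92614 + 13001 = 846527.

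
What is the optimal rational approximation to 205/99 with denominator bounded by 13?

Expand x = 205/99 as a continued fraction with the Euclidean algorithm:
  205 = 2*99 + 7, so a_0 = 2.
  99 = 14*7 + 1, so a_1 = 14.
  7 = 7*1 + 0, so a_2 = 7.
so x = [2; 14, 7].
Convergents (p_i = a_i*p_{i-1} + p_{i-2}, q_i = a_i*q_{i-1} + q_{i-2} with p_{-2}=0, p_{-1}=1, q_{-2}=1, q_{-1}=0), until the denominator exceeds 13:
  i=0: a_0=2, p_0 = 2*1 + 0 = 2, q_0 = 2*0 + 1 = 1.
  i=1: a_1=14, p_1 = 14*2 + 1 = 29, q_1 = 14*1 + 0 = 14.
q_1 = 14 > 13, so the last convergent with denominator <= 13 is p_0/q_0 = 2/1.
The closest fraction with denominator <= 13 is either p_0/q_0 or the intermediate fraction (k*p_0 + p_{-1})/(k*q_0 + q_{-1}) with the largest k >= 1 whose denominator stays <= 13; these approach x as k grows, and every other convergent or intermediate fraction in range is farther away.
Largest k: floor((13 - q_{-1})/q_0) = floor((13 - 0)/1) = 13 (using the seeds p_{-1} = 1, q_{-1} = 0).
That gives (13*2 + 1)/(13*1 + 0) = 27/13.
Compare the errors: |x - 2/1| = |205*1 - 2*99|/(99*1) = 7/99, and |x - 27/13| = |205*13 - 27*99|/(99*13) = 8/1287.
Cross-multiplying, 8*99 = 792 < 9009 = 7*1287, so 8/1287 is smaller: the intermediate fraction 27/13 is closer to x than 2/1.

27/13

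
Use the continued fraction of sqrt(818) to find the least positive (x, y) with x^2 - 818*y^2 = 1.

(x, y) = (40899, 1430)

First expand sqrt(818) as a continued fraction. With x_i = (sqrt(818) + m_i)/d_i and (m_0, d_0) = (0, 1): a_0 = floor(sqrt(818)) = 28, since 28^2 = 784 <= 818 < 841 = 29^2.
Iterate m_{i+1} = d_i*a_i - m_i, d_{i+1} = (818 - m_{i+1}^2)/d_i, a_{i+1} = floor((a_0 + m_{i+1})/d_{i+1}):
  m_1 = 1*28 - 0 = 28, d_1 = (818 - 28^2)/1 = 34/1 = 34, a_1 = floor((28 + 28)/34) = 1.
  m_2 = 34*1 - 28 = 6, d_2 = (818 - 6^2)/34 = 782/34 = 23, a_2 = floor((28 + 6)/23) = 1.
  m_3 = 23*1 - 6 = 17, d_3 = (818 - 17^2)/23 = 529/23 = 23, a_3 = floor((28 + 17)/23) = 1.
  m_4 = 23*1 - 17 = 6, d_4 = (818 - 6^2)/23 = 782/23 = 34, a_4 = floor((28 + 6)/34) = 1.
  m_5 = 34*1 - 6 = 28, d_5 = (818 - 28^2)/34 = 34/34 = 1, a_5 = floor((28 + 28)/1) = 56.
  m_6 = 1*56 - 28 = 28, d_6 = (818 - 28^2)/1 = 34/1 = 34: (m_6, d_6) = (m_1, d_1) = (28, 34), so from here the quotients repeat a_1, ..., a_5; the period length is 5.
So sqrt(818) = [28; (1, 1, 1, 1, 56)] with period length k = 5.
k is odd, so (p_{k-1}, q_{k-1}) only solves x^2 - 818y^2 = -1 and the fundamental solution of x^2 - 818y^2 = 1 is (p_{2k-1}, q_{2k-1}) = (p_9, q_9); compute convergents through index 9, running through the period twice.
Convergents (p_i = a_i*p_{i-1} + p_{i-2}, q_i = a_i*q_{i-1} + q_{i-2} with p_{-2}=0, p_{-1}=1, q_{-2}=1, q_{-1}=0):
  i=0: a_0=28, p_0 = 28*1 + 0 = 28, q_0 = 28*0 + 1 = 1.
  i=1: a_1=1, p_1 = 1*28 + 1 = 29, q_1 = 1*1 + 0 = 1.
  i=2: a_2=1, p_2 = 1*29 + 28 = 57, q_2 = 1*1 + 1 = 2.
  i=3: a_3=1, p_3 = 1*57 + 29 = 86, q_3 = 1*2 + 1 = 3.
  i=4: a_4=1, p_4 = 1*86 + 57 = 143, q_4 = 1*3 + 2 = 5.
  i=5: a_5=56, p_5 = 56*143 + 86 = 8094, q_5 = 56*5 + 3 = 283.
  i=6: a_6=1, p_6 = 1*8094 + 143 = 8237, q_6 = 1*283 + 5 = 288.
  i=7: a_7=1, p_7 = 1*8237 + 8094 = 16331, q_7 = 1*288 + 283 = 571.
  i=8: a_8=1, p_8 = 1*16331 + 8237 = 24568, q_8 = 1*571 + 288 = 859.
  i=9: a_9=1, p_9 = 1*24568 + 16331 = 40899, q_9 = 1*859 + 571 = 1430.
Indeed p_4^2 - 818*q_4^2 = 20449 - 20450 = -1, not +1.
Check: 40899^2 - 818*1430^2 = 1672728201 - 1672728200 = 1, so (x, y) = (40899, 1430) solves the equation, and by the theorem it is the least positive solution.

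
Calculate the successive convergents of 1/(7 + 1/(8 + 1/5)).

Using the convergent recurrence p_i = a_i*p_{i-1} + p_{i-2}, q_i = a_i*q_{i-1} + q_{i-2} with p_{-2}=0, p_{-1}=1, q_{-2}=1, q_{-1}=0:
  i=0: a_0=0, p_0 = 0*1 + 0 = 0, q_0 = 0*0 + 1 = 1.
  i=1: a_1=7, p_1 = 7*0 + 1 = 1, q_1 = 7*1 + 0 = 7.
  i=2: a_2=8, p_2 = 8*1 + 0 = 8, q_2 = 8*7 + 1 = 57.
  i=3: a_3=5, p_3 = 5*8 + 1 = 41, q_3 = 5*57 + 7 = 292.

0/1, 1/7, 8/57, 41/292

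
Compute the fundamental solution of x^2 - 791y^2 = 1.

(x, y) = (225, 8)

First expand sqrt(791) as a continued fraction. With x_i = (sqrt(791) + m_i)/d_i and (m_0, d_0) = (0, 1): a_0 = floor(sqrt(791)) = 28, since 28^2 = 784 <= 791 < 841 = 29^2.
Iterate m_{i+1} = d_i*a_i - m_i, d_{i+1} = (791 - m_{i+1}^2)/d_i, a_{i+1} = floor((a_0 + m_{i+1})/d_{i+1}):
  m_1 = 1*28 - 0 = 28, d_1 = (791 - 28^2)/1 = 7/1 = 7, a_1 = floor((28 + 28)/7) = 8.
  m_2 = 7*8 - 28 = 28, d_2 = (791 - 28^2)/7 = 7/7 = 1, a_2 = floor((28 + 28)/1) = 56.
  m_3 = 1*56 - 28 = 28, d_3 = (791 - 28^2)/1 = 7/1 = 7: (m_3, d_3) = (m_1, d_1) = (28, 7), so from here the quotients repeat a_1, a_2; the period length is 2.
So sqrt(791) = [28; (8, 56)] with period length k = 2.
k is even, so the fundamental solution of x^2 - 791y^2 = 1 is (p_{k-1}, q_{k-1}) = (p_1, q_1); compute convergents through index 1.
Convergents (p_i = a_i*p_{i-1} + p_{i-2}, q_i = a_i*q_{i-1} + q_{i-2} with p_{-2}=0, p_{-1}=1, q_{-2}=1, q_{-1}=0):
  i=0: a_0=28, p_0 = 28*1 + 0 = 28, q_0 = 28*0 + 1 = 1.
  i=1: a_1=8, p_1 = 8*28 + 1 = 225, q_1 = 8*1 + 0 = 8.
Check: 225^2 - 791*8^2 = 50625 - 50624 = 1, so (x, y) = (225, 8) solves the equation, and by the theorem it is the least positive solution.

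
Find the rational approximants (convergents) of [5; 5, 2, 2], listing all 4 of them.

Using the convergent recurrence p_i = a_i*p_{i-1} + p_{i-2}, q_i = a_i*q_{i-1} + q_{i-2} with p_{-2}=0, p_{-1}=1, q_{-2}=1, q_{-1}=0:
  i=0: a_0=5, p_0 = 5*1 + 0 = 5, q_0 = 5*0 + 1 = 1.
  i=1: a_1=5, p_1 = 5*5 + 1 = 26, q_1 = 5*1 + 0 = 5.
  i=2: a_2=2, p_2 = 2*26 + 5 = 57, q_2 = 2*5 + 1 = 11.
  i=3: a_3=2, p_3 = 2*57 + 26 = 140, q_3 = 2*11 + 5 = 27.

5/1, 26/5, 57/11, 140/27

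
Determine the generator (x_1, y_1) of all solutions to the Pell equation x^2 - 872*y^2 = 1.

(x, y) = (126003, 4267)

First expand sqrt(872) as a continued fraction. With x_i = (sqrt(872) + m_i)/d_i and (m_0, d_0) = (0, 1): a_0 = floor(sqrt(872)) = 29, since 29^2 = 841 <= 872 < 900 = 30^2.
Iterate m_{i+1} = d_i*a_i - m_i, d_{i+1} = (872 - m_{i+1}^2)/d_i, a_{i+1} = floor((a_0 + m_{i+1})/d_{i+1}):
  m_1 = 1*29 - 0 = 29, d_1 = (872 - 29^2)/1 = 31/1 = 31, a_1 = floor((29 + 29)/31) = 1.
  m_2 = 31*1 - 29 = 2, d_2 = (872 - 2^2)/31 = 868/31 = 28, a_2 = floor((29 + 2)/28) = 1.
  m_3 = 28*1 - 2 = 26, d_3 = (872 - 26^2)/28 = 196/28 = 7, a_3 = floor((29 + 26)/7) = 7.
  m_4 = 7*7 - 26 = 23, d_4 = (872 - 23^2)/7 = 343/7 = 49, a_4 = floor((29 + 23)/49) = 1.
  m_5 = 49*1 - 23 = 26, d_5 = (872 - 26^2)/49 = 196/49 = 4, a_5 = floor((29 + 26)/4) = 13.
  m_6 = 4*13 - 26 = 26, d_6 = (872 - 26^2)/4 = 196/4 = 49, a_6 = floor((29 + 26)/49) = 1.
  m_7 = 49*1 - 26 = 23, d_7 = (872 - 23^2)/49 = 343/49 = 7, a_7 = floor((29 + 23)/7) = 7.
  m_8 = 7*7 - 23 = 26, d_8 = (872 - 26^2)/7 = 196/7 = 28, a_8 = floor((29 + 26)/28) = 1.
  m_9 = 28*1 - 26 = 2, d_9 = (872 - 2^2)/28 = 868/28 = 31, a_9 = floor((29 + 2)/31) = 1.
  m_10 = 31*1 - 2 = 29, d_10 = (872 - 29^2)/31 = 31/31 = 1, a_10 = floor((29 + 29)/1) = 58.
  m_11 = 1*58 - 29 = 29, d_11 = (872 - 29^2)/1 = 31/1 = 31: (m_11, d_11) = (m_1, d_1) = (29, 31), so from here the quotients repeat a_1, ..., a_10; the period length is 10.
So sqrt(872) = [29; (1, 1, 7, 1, 13, 1, 7, 1, 1, 58)] with period length k = 10.
k is even, so the fundamental solution of x^2 - 872y^2 = 1 is (p_{k-1}, q_{k-1}) = (p_9, q_9); compute convergents through index 9.
Convergents (p_i = a_i*p_{i-1} + p_{i-2}, q_i = a_i*q_{i-1} + q_{i-2} with p_{-2}=0, p_{-1}=1, q_{-2}=1, q_{-1}=0):
  i=0: a_0=29, p_0 = 29*1 + 0 = 29, q_0 = 29*0 + 1 = 1.
  i=1: a_1=1, p_1 = 1*29 + 1 = 30, q_1 = 1*1 + 0 = 1.
  i=2: a_2=1, p_2 = 1*30 + 29 = 59, q_2 = 1*1 + 1 = 2.
  i=3: a_3=7, p_3 = 7*59 + 30 = 443, q_3 = 7*2 + 1 = 15.
  i=4: a_4=1, p_4 = 1*443 + 59 = 502, q_4 = 1*15 + 2 = 17.
  i=5: a_5=13, p_5 = 13*502 + 443 = 6969, q_5 = 13*17 + 15 = 236.
  i=6: a_6=1, p_6 = 1*6969 + 502 = 7471, q_6 = 1*236 + 17 = 253.
  i=7: a_7=7, p_7 = 7*7471 + 6969 = 59266, q_7 = 7*253 + 236 = 2007.
  i=8: a_8=1, p_8 = 1*59266 + 7471 = 66737, q_8 = 1*2007 + 253 = 2260.
  i=9: a_9=1, p_9 = 1*66737 + 59266 = 126003, q_9 = 1*2260 + 2007 = 4267.
Check: 126003^2 - 872*4267^2 = 15876756009 - 15876756008 = 1, so (x, y) = (126003, 4267) solves the equation, and by the theorem it is the least positive solution.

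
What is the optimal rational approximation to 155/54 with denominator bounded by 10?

23/8

Expand x = 155/54 as a continued fraction with the Euclidean algorithm:
  155 = 2*54 + 47, so a_0 = 2.
  54 = 1*47 + 7, so a_1 = 1.
  47 = 6*7 + 5, so a_2 = 6.
  7 = 1*5 + 2, so a_3 = 1.
  5 = 2*2 + 1, so a_4 = 2.
  2 = 2*1 + 0, so a_5 = 2.
so x = [2; 1, 6, 1, 2, 2].
Convergents (p_i = a_i*p_{i-1} + p_{i-2}, q_i = a_i*q_{i-1} + q_{i-2} with p_{-2}=0, p_{-1}=1, q_{-2}=1, q_{-1}=0), until the denominator exceeds 10:
  i=0: a_0=2, p_0 = 2*1 + 0 = 2, q_0 = 2*0 + 1 = 1.
  i=1: a_1=1, p_1 = 1*2 + 1 = 3, q_1 = 1*1 + 0 = 1.
  i=2: a_2=6, p_2 = 6*3 + 2 = 20, q_2 = 6*1 + 1 = 7.
  i=3: a_3=1, p_3 = 1*20 + 3 = 23, q_3 = 1*7 + 1 = 8.
  i=4: a_4=2, p_4 = 2*23 + 20 = 66, q_4 = 2*8 + 7 = 23.
q_4 = 23 > 10, so the last convergent with denominator <= 10 is p_3/q_3 = 23/8.
The closest fraction with denominator <= 10 is either p_3/q_3 or the intermediate fraction (k*p_3 + p_2)/(k*q_3 + q_2) with the largest k >= 1 whose denominator stays <= 10; these approach x as k grows, and every other convergent or intermediate fraction in range is farther away.
Largest k: floor((10 - q_2)/q_3) = floor((10 - 7)/8) = 0.
Since k = 0, no intermediate fraction beyond p_3/q_3 has denominator <= 10, so the convergent 23/8 is the closest (its error is |155*8 - 23*54|/(54*8) = 2/432).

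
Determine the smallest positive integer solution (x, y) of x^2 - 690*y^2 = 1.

First expand sqrt(690) as a continued fraction. With x_i = (sqrt(690) + m_i)/d_i and (m_0, d_0) = (0, 1): a_0 = floor(sqrt(690)) = 26, since 26^2 = 676 <= 690 < 729 = 27^2.
Iterate m_{i+1} = d_i*a_i - m_i, d_{i+1} = (690 - m_{i+1}^2)/d_i, a_{i+1} = floor((a_0 + m_{i+1})/d_{i+1}):
  m_1 = 1*26 - 0 = 26, d_1 = (690 - 26^2)/1 = 14/1 = 14, a_1 = floor((26 + 26)/14) = 3.
  m_2 = 14*3 - 26 = 16, d_2 = (690 - 16^2)/14 = 434/14 = 31, a_2 = floor((26 + 16)/31) = 1.
  m_3 = 31*1 - 16 = 15, d_3 = (690 - 15^2)/31 = 465/31 = 15, a_3 = floor((26 + 15)/15) = 2.
  m_4 = 15*2 - 15 = 15, d_4 = (690 - 15^2)/15 = 465/15 = 31, a_4 = floor((26 + 15)/31) = 1.
  m_5 = 31*1 - 15 = 16, d_5 = (690 - 16^2)/31 = 434/31 = 14, a_5 = floor((26 + 16)/14) = 3.
  m_6 = 14*3 - 16 = 26, d_6 = (690 - 26^2)/14 = 14/14 = 1, a_6 = floor((26 + 26)/1) = 52.
  m_7 = 1*52 - 26 = 26, d_7 = (690 - 26^2)/1 = 14/1 = 14: (m_7, d_7) = (m_1, d_1) = (26, 14), so from here the quotients repeat a_1, ..., a_6; the period length is 6.
So sqrt(690) = [26; (3, 1, 2, 1, 3, 52)] with period length k = 6.
k is even, so the fundamental solution of x^2 - 690y^2 = 1 is (p_{k-1}, q_{k-1}) = (p_5, q_5); compute convergents through index 5.
Convergents (p_i = a_i*p_{i-1} + p_{i-2}, q_i = a_i*q_{i-1} + q_{i-2} with p_{-2}=0, p_{-1}=1, q_{-2}=1, q_{-1}=0):
  i=0: a_0=26, p_0 = 26*1 + 0 = 26, q_0 = 26*0 + 1 = 1.
  i=1: a_1=3, p_1 = 3*26 + 1 = 79, q_1 = 3*1 + 0 = 3.
  i=2: a_2=1, p_2 = 1*79 + 26 = 105, q_2 = 1*3 + 1 = 4.
  i=3: a_3=2, p_3 = 2*105 + 79 = 289, q_3 = 2*4 + 3 = 11.
  i=4: a_4=1, p_4 = 1*289 + 105 = 394, q_4 = 1*11 + 4 = 15.
  i=5: a_5=3, p_5 = 3*394 + 289 = 1471, q_5 = 3*15 + 11 = 56.
Check: 1471^2 - 690*56^2 = 2163841 - 2163840 = 1, so (x, y) = (1471, 56) solves the equation, and by the theorem it is the least positive solution.

(x, y) = (1471, 56)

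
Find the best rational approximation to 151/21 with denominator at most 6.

Expand x = 151/21 as a continued fraction with the Euclidean algorithm:
  151 = 7*21 + 4, so a_0 = 7.
  21 = 5*4 + 1, so a_1 = 5.
  4 = 4*1 + 0, so a_2 = 4.
so x = [7; 5, 4].
Convergents (p_i = a_i*p_{i-1} + p_{i-2}, q_i = a_i*q_{i-1} + q_{i-2} with p_{-2}=0, p_{-1}=1, q_{-2}=1, q_{-1}=0), until the denominator exceeds 6:
  i=0: a_0=7, p_0 = 7*1 + 0 = 7, q_0 = 7*0 + 1 = 1.
  i=1: a_1=5, p_1 = 5*7 + 1 = 36, q_1 = 5*1 + 0 = 5.
  i=2: a_2=4, p_2 = 4*36 + 7 = 151, q_2 = 4*5 + 1 = 21.
q_2 = 21 > 6, so the last convergent with denominator <= 6 is p_1/q_1 = 36/5.
The closest fraction with denominator <= 6 is either p_1/q_1 or the intermediate fraction (k*p_1 + p_0)/(k*q_1 + q_0) with the largest k >= 1 whose denominator stays <= 6; these approach x as k grows, and every other convergent or intermediate fraction in range is farther away.
Largest k: floor((6 - q_0)/q_1) = floor((6 - 1)/5) = 1.
That gives (1*36 + 7)/(1*5 + 1) = 43/6.
Compare the errors: |x - 36/5| = |151*5 - 36*21|/(21*5) = 1/105, and |x - 43/6| = |151*6 - 43*21|/(21*6) = 3/126.
Cross-multiplying, 1*126 = 126 < 315 = 3*105, so 1/105 is smaller: the convergent 36/5 is closer to x than 43/6.

36/5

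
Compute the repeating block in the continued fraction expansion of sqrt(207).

Write x_i = (sqrt(207) + m_i)/d_i with (m_0, d_0) = (0, 1). a_0 = floor(sqrt(207)) = 14, since 14^2 = 196 <= 207 < 225 = 15^2.
Iterate m_{i+1} = d_i*a_i - m_i, d_{i+1} = (207 - m_{i+1}^2)/d_i, a_{i+1} = floor((a_0 + m_{i+1})/d_{i+1}):
  m_1 = 1*14 - 0 = 14, d_1 = (207 - 14^2)/1 = 11/1 = 11, a_1 = floor((14 + 14)/11) = 2.
  m_2 = 11*2 - 14 = 8, d_2 = (207 - 8^2)/11 = 143/11 = 13, a_2 = floor((14 + 8)/13) = 1.
  m_3 = 13*1 - 8 = 5, d_3 = (207 - 5^2)/13 = 182/13 = 14, a_3 = floor((14 + 5)/14) = 1.
  m_4 = 14*1 - 5 = 9, d_4 = (207 - 9^2)/14 = 126/14 = 9, a_4 = floor((14 + 9)/9) = 2.
  m_5 = 9*2 - 9 = 9, d_5 = (207 - 9^2)/9 = 126/9 = 14, a_5 = floor((14 + 9)/14) = 1.
  m_6 = 14*1 - 9 = 5, d_6 = (207 - 5^2)/14 = 182/14 = 13, a_6 = floor((14 + 5)/13) = 1.
  m_7 = 13*1 - 5 = 8, d_7 = (207 - 8^2)/13 = 143/13 = 11, a_7 = floor((14 + 8)/11) = 2.
  m_8 = 11*2 - 8 = 14, d_8 = (207 - 14^2)/11 = 11/11 = 1, a_8 = floor((14 + 14)/1) = 28.
  m_9 = 1*28 - 14 = 14, d_9 = (207 - 14^2)/1 = 11/1 = 11: (m_9, d_9) = (m_1, d_1) = (14, 11), so from here the quotients repeat a_1, ..., a_8; the period length is 8.
Hence the expansion of sqrt(207) is a_0 = 14 followed by the repeating block 2, 1, 1, 2, 1, 1, 2, 28 (period 8).

[14; (2, 1, 1, 2, 1, 1, 2, 28)]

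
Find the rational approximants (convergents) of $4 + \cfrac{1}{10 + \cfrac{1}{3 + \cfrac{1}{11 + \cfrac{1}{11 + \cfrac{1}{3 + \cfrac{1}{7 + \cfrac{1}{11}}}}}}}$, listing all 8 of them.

4/1, 41/10, 127/31, 1438/351, 15945/3892, 49273/12027, 360856/88081, 4018689/980918

Using the convergent recurrence p_i = a_i*p_{i-1} + p_{i-2}, q_i = a_i*q_{i-1} + q_{i-2} with p_{-2}=0, p_{-1}=1, q_{-2}=1, q_{-1}=0:
  i=0: a_0=4, p_0 = 4*1 + 0 = 4, q_0 = 4*0 + 1 = 1.
  i=1: a_1=10, p_1 = 10*4 + 1 = 41, q_1 = 10*1 + 0 = 10.
  i=2: a_2=3, p_2 = 3*41 + 4 = 127, q_2 = 3*10 + 1 = 31.
  i=3: a_3=11, p_3 = 11*127 + 41 = 1438, q_3 = 11*31 + 10 = 351.
  i=4: a_4=11, p_4 = 11*1438 + 127 = 15945, q_4 = 11*351 + 31 = 3892.
  i=5: a_5=3, p_5 = 3*15945 + 1438 = 49273, q_5 = 3*3892 + 351 = 12027.
  i=6: a_6=7, p_6 = 7*49273 + 15945 = 360856, q_6 = 7*12027 + 3892 = 88081.
  i=7: a_7=11, p_7 = 11*360856 + 49273 = 4018689, q_7 = 11*88081 + 12027 = 980918.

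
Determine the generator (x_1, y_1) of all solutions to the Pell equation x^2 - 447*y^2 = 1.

(x, y) = (148, 7)

First expand sqrt(447) as a continued fraction. With x_i = (sqrt(447) + m_i)/d_i and (m_0, d_0) = (0, 1): a_0 = floor(sqrt(447)) = 21, since 21^2 = 441 <= 447 < 484 = 22^2.
Iterate m_{i+1} = d_i*a_i - m_i, d_{i+1} = (447 - m_{i+1}^2)/d_i, a_{i+1} = floor((a_0 + m_{i+1})/d_{i+1}):
  m_1 = 1*21 - 0 = 21, d_1 = (447 - 21^2)/1 = 6/1 = 6, a_1 = floor((21 + 21)/6) = 7.
  m_2 = 6*7 - 21 = 21, d_2 = (447 - 21^2)/6 = 6/6 = 1, a_2 = floor((21 + 21)/1) = 42.
  m_3 = 1*42 - 21 = 21, d_3 = (447 - 21^2)/1 = 6/1 = 6: (m_3, d_3) = (m_1, d_1) = (21, 6), so from here the quotients repeat a_1, a_2; the period length is 2.
So sqrt(447) = [21; (7, 42)] with period length k = 2.
k is even, so the fundamental solution of x^2 - 447y^2 = 1 is (p_{k-1}, q_{k-1}) = (p_1, q_1); compute convergents through index 1.
Convergents (p_i = a_i*p_{i-1} + p_{i-2}, q_i = a_i*q_{i-1} + q_{i-2} with p_{-2}=0, p_{-1}=1, q_{-2}=1, q_{-1}=0):
  i=0: a_0=21, p_0 = 21*1 + 0 = 21, q_0 = 21*0 + 1 = 1.
  i=1: a_1=7, p_1 = 7*21 + 1 = 148, q_1 = 7*1 + 0 = 7.
Check: 148^2 - 447*7^2 = 21904 - 21903 = 1, so (x, y) = (148, 7) solves the equation, and by the theorem it is the least positive solution.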